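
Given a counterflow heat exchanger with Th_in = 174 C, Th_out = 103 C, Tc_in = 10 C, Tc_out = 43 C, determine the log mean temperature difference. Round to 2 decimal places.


dT1 = Th_in - Tc_out = 174 - 43 = 131
dT2 = Th_out - Tc_in = 103 - 10 = 93
LMTD = (dT1 - dT2) / ln(dT1/dT2)
LMTD = (131 - 93) / ln(131/93)
LMTD = 110.92 K


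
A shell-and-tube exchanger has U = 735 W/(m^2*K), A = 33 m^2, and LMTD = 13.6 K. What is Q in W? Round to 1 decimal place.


Q = U * A * LMTD
Q = 735 * 33 * 13.6
Q = 329868.0 W


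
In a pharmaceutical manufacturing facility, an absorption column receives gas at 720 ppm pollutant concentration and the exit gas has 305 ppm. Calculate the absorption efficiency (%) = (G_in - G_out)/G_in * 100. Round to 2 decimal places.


Efficiency = (G_in - G_out) / G_in * 100%
Efficiency = (720 - 305) / 720 * 100
Efficiency = 415 / 720 * 100
Efficiency = 57.64%


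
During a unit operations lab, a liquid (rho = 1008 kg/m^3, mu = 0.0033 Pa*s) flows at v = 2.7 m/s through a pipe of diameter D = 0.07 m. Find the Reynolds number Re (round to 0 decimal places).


Re = rho * v * D / mu
Re = 1008 * 2.7 * 0.07 / 0.0033
Re = 190.512 / 0.0033
Re = 57731


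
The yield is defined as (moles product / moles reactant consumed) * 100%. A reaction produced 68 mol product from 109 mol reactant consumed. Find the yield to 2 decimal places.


Yield = (moles product / moles consumed) * 100%
Yield = (68 / 109) * 100
Yield = 0.6239 * 100
Yield = 62.39%


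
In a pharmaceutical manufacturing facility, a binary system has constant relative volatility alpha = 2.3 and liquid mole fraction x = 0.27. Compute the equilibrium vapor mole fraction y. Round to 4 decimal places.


y = alpha*x / (1 + (alpha-1)*x)
y = 2.3*0.27 / (1 + (2.3-1)*0.27)
y = 0.621 / (1 + 0.351)
y = 0.621 / 1.351
y = 0.4597


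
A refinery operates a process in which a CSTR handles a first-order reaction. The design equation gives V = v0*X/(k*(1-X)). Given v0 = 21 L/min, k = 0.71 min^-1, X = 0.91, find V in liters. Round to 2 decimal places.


V = v0 * X / (k * (1 - X))
V = 21 * 0.91 / (0.71 * (1 - 0.91))
V = 19.11 / (0.71 * 0.09)
V = 19.11 / 0.0639
V = 299.06 L


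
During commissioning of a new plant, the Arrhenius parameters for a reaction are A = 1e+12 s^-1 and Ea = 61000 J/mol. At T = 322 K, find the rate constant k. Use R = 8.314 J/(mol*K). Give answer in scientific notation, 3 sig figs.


k = A * exp(-Ea/(R*T))
k = 1e+12 * exp(-61000 / (8.314 * 322))
k = 1e+12 * exp(-22.785782)
k = 1.27e+02


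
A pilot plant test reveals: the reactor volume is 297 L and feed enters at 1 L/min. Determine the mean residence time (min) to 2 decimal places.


tau = V / v0
tau = 297 / 1
tau = 297.00 min


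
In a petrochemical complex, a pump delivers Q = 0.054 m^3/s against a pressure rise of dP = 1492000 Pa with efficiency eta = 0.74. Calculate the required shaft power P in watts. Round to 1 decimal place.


P = Q * dP / eta
P = 0.054 * 1492000 / 0.74
P = 80568.0 / 0.74
P = 108875.7 W


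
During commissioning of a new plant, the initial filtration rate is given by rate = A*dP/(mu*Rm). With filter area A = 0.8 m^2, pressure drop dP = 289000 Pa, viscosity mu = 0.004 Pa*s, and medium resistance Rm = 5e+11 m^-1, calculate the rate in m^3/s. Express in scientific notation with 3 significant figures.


rate = A * dP / (mu * Rm)
rate = 0.8 * 289000 / (0.004 * 5e+11)
rate = 231200.0 / 2.000e+09
rate = 1.16e-04 m^3/s


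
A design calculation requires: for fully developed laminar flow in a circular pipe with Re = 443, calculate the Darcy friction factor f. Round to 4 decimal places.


f = 64 / Re
f = 64 / 443
f = 0.1445


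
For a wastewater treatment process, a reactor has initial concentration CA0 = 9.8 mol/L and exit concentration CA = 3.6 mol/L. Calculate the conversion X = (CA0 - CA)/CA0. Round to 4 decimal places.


X = (CA0 - CA) / CA0
X = (9.8 - 3.6) / 9.8
X = 6.2 / 9.8
X = 0.6327


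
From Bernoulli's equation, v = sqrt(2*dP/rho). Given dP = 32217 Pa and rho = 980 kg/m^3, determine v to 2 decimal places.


v = sqrt(2*dP/rho)
v = sqrt(2*32217/980)
v = sqrt(65.74898)
v = 8.11 m/s


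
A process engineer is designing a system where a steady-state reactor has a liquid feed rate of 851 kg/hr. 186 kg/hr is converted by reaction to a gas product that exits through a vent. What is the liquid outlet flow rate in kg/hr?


Steady-state mass balance on the main outlet: F_out = F_in - F_removed
F_out = 851 - 186
F_out = 665 kg/hr


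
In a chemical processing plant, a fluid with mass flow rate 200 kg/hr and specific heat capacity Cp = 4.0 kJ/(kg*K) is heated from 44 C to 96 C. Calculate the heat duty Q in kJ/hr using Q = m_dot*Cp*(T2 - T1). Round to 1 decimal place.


Q = m_dot * Cp * (T2 - T1)
Q = 200 * 4.0 * (96 - 44)
Q = 200 * 4.0 * 52
Q = 41600.0 kJ/hr


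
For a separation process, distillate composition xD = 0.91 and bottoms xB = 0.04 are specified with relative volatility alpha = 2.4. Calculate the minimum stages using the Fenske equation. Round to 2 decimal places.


N_min = ln((xD*(1-xB))/(xB*(1-xD))) / ln(alpha)
Numerator inside ln: 0.8736 / 0.0036 = 242.666667
ln(242.666667) = 5.491689
ln(alpha) = ln(2.4) = 0.875469
N_min = 5.491689 / 0.875469 = 6.27


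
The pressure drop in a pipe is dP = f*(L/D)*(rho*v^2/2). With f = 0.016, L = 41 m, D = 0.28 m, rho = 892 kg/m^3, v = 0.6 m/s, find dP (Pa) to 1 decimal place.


dP = f * (L/D) * (rho*v^2/2)
dP = 0.016 * (41/0.28) * (892*0.6^2/2)
L/D = 146.42857143
rho*v^2/2 = 892*0.36/2 = 160.56
dP = 0.016 * 146.42857143 * 160.56
dP = 376.2 Pa


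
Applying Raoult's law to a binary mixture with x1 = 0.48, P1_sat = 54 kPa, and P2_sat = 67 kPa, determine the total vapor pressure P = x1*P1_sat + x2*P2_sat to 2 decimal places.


P = x1*P1_sat + x2*P2_sat
x2 = 1 - x1 = 1 - 0.48 = 0.52
P = 0.48*54 + 0.52*67
P = 25.92 + 34.84
P = 60.76 kPa


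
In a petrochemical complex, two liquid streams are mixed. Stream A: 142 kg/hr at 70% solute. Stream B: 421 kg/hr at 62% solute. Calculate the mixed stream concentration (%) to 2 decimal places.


Mass balance on solute: F1*x1 + F2*x2 = F3*x3
F3 = F1 + F2 = 142 + 421 = 563 kg/hr
x3 = (F1*x1 + F2*x2)/F3
x3 = (142*0.7 + 421*0.62) / 563
x3 = 64.02%


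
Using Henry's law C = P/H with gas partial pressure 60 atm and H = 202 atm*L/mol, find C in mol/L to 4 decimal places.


C = P / H
C = 60 / 202
C = 0.2970 mol/L


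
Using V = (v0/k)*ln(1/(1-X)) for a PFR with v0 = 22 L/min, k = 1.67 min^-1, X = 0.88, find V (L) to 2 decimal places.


V = (v0/k) * ln(1/(1-X))
V = (22/1.67) * ln(1/(1-0.88))
V = 13.173653 * ln(8.333333)
V = 13.173653 * 2.120263
V = 27.93 L


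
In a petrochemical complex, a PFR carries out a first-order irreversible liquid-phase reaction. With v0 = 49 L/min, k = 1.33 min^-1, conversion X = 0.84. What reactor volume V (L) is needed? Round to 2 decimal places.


V = (v0/k) * ln(1/(1-X))
V = (49/1.33) * ln(1/(1-0.84))
V = 36.842105 * ln(6.25)
V = 36.842105 * 1.832581
V = 67.52 L


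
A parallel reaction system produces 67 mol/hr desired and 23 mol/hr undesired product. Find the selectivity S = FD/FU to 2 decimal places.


S = desired product rate / undesired product rate
S = 67 / 23
S = 2.91


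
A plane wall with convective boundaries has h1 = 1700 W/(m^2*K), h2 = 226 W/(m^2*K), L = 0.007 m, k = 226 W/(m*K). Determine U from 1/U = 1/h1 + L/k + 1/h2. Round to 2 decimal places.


1/U = 1/h1 + L/k + 1/h2
1/U = 1/1700 + 0.007/226 + 1/226
1/U = 0.0005882353 + 3.09735e-05 + 0.0044247788
1/U = 0.0050439876
U = 198.26 W/(m^2*K)


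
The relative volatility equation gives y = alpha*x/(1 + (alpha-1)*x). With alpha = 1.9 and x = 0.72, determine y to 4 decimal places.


y = alpha*x / (1 + (alpha-1)*x)
y = 1.9*0.72 / (1 + (1.9-1)*0.72)
y = 1.368 / (1 + 0.648)
y = 1.368 / 1.648
y = 0.8301


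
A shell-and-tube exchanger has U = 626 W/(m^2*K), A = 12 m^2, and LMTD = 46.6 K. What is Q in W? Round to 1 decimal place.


Q = U * A * LMTD
Q = 626 * 12 * 46.6
Q = 350059.2 W


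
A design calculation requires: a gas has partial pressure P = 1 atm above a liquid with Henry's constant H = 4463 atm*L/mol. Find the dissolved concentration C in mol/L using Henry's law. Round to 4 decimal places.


C = P / H
C = 1 / 4463
C = 0.0002 mol/L


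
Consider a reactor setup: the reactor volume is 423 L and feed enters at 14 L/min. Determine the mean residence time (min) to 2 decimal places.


tau = V / v0
tau = 423 / 14
tau = 30.21 min


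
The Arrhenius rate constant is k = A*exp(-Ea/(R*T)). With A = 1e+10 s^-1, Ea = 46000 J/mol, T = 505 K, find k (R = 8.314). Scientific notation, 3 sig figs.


k = A * exp(-Ea/(R*T))
k = 1e+10 * exp(-46000 / (8.314 * 505))
k = 1e+10 * exp(-10.956111)
k = 1.75e+05


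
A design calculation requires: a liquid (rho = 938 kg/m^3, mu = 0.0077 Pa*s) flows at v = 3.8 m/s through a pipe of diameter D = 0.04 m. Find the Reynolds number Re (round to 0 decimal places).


Re = rho * v * D / mu
Re = 938 * 3.8 * 0.04 / 0.0077
Re = 142.576 / 0.0077
Re = 18516


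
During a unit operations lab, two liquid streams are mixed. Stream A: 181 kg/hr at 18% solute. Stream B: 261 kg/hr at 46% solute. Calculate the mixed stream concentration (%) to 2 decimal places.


Mass balance on solute: F1*x1 + F2*x2 = F3*x3
F3 = F1 + F2 = 181 + 261 = 442 kg/hr
x3 = (F1*x1 + F2*x2)/F3
x3 = (181*0.18 + 261*0.46) / 442
x3 = 34.53%


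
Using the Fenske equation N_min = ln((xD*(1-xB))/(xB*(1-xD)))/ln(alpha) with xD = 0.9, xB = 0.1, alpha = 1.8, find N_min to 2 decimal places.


N_min = ln((xD*(1-xB))/(xB*(1-xD))) / ln(alpha)
Numerator inside ln: 0.81 / 0.01 = 81.0
ln(81.0) = 4.394449
ln(alpha) = ln(1.8) = 0.587787
N_min = 4.394449 / 0.587787 = 7.48


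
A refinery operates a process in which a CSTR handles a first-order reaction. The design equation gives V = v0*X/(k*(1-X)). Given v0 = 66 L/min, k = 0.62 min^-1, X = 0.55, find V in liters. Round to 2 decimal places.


V = v0 * X / (k * (1 - X))
V = 66 * 0.55 / (0.62 * (1 - 0.55))
V = 36.3 / (0.62 * 0.45)
V = 36.3 / 0.279
V = 130.11 L


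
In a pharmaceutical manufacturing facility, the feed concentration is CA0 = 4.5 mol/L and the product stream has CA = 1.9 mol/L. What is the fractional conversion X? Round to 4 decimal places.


X = (CA0 - CA) / CA0
X = (4.5 - 1.9) / 4.5
X = 2.6 / 4.5
X = 0.5778


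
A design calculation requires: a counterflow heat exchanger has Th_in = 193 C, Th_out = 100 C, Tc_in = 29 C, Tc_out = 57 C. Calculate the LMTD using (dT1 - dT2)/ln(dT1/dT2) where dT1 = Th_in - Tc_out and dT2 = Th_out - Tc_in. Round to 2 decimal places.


dT1 = Th_in - Tc_out = 193 - 57 = 136
dT2 = Th_out - Tc_in = 100 - 29 = 71
LMTD = (dT1 - dT2) / ln(dT1/dT2)
LMTD = (136 - 71) / ln(136/71)
LMTD = 100.00 K


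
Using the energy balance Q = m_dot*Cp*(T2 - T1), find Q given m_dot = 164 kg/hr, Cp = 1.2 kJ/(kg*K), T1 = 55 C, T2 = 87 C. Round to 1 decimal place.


Q = m_dot * Cp * (T2 - T1)
Q = 164 * 1.2 * (87 - 55)
Q = 164 * 1.2 * 32
Q = 6297.6 kJ/hr


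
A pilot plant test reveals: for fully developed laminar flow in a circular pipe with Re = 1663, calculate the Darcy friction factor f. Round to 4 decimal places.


f = 64 / Re
f = 64 / 1663
f = 0.0385


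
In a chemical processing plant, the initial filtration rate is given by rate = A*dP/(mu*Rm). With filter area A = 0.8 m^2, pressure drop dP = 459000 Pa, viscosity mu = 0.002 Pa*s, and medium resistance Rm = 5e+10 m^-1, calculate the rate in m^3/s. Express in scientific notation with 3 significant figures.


rate = A * dP / (mu * Rm)
rate = 0.8 * 459000 / (0.002 * 5e+10)
rate = 367200.0 / 1.000e+08
rate = 3.67e-03 m^3/s


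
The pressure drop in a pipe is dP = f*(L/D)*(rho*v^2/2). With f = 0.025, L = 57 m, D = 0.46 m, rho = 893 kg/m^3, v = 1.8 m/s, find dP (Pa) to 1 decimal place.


dP = f * (L/D) * (rho*v^2/2)
dP = 0.025 * (57/0.46) * (893*1.8^2/2)
L/D = 123.91304348
rho*v^2/2 = 893*3.24/2 = 1446.66
dP = 0.025 * 123.91304348 * 1446.66
dP = 4481.5 Pa


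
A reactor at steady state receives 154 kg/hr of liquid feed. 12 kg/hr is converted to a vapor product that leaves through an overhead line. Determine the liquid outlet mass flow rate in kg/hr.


Steady-state mass balance on the main outlet: F_out = F_in - F_removed
F_out = 154 - 12
F_out = 142 kg/hr


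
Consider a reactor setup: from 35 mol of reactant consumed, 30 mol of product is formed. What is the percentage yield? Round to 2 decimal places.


Yield = (moles product / moles consumed) * 100%
Yield = (30 / 35) * 100
Yield = 0.8571 * 100
Yield = 85.71%


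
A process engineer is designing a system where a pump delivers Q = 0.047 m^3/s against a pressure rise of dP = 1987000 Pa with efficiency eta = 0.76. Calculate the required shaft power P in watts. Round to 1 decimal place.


P = Q * dP / eta
P = 0.047 * 1987000 / 0.76
P = 93389.0 / 0.76
P = 122880.3 W


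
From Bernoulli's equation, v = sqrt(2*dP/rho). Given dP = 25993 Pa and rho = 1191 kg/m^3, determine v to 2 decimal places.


v = sqrt(2*dP/rho)
v = sqrt(2*25993/1191)
v = sqrt(43.649034)
v = 6.61 m/s


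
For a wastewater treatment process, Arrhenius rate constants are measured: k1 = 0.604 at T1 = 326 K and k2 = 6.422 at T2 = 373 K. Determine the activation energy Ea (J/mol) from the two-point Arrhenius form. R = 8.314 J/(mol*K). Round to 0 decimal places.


Ea = R * ln(k2/k1) / (1/T1 - 1/T2)
ln(k2/k1) = ln(6.422/0.604) = 2.3639107
1/T1 - 1/T2 = 1/326 - 1/373 = 0.000386519515
Ea = 8.314 * 2.3639107 / 0.000386519515
Ea = 50848 J/mol


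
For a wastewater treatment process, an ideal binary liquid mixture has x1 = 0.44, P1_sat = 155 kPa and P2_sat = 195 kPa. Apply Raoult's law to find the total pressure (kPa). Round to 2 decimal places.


P = x1*P1_sat + x2*P2_sat
x2 = 1 - x1 = 1 - 0.44 = 0.56
P = 0.44*155 + 0.56*195
P = 68.2 + 109.2
P = 177.40 kPa


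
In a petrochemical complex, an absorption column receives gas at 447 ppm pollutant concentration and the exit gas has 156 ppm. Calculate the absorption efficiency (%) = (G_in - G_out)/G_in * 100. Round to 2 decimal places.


Efficiency = (G_in - G_out) / G_in * 100%
Efficiency = (447 - 156) / 447 * 100
Efficiency = 291 / 447 * 100
Efficiency = 65.10%


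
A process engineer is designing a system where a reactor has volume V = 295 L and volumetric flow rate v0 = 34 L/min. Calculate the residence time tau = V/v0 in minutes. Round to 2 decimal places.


tau = V / v0
tau = 295 / 34
tau = 8.68 min


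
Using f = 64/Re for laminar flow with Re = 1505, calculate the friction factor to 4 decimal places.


f = 64 / Re
f = 64 / 1505
f = 0.0425


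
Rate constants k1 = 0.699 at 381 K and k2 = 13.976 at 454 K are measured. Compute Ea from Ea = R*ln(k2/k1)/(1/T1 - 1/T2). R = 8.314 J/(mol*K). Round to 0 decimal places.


Ea = R * ln(k2/k1) / (1/T1 - 1/T2)
ln(k2/k1) = ln(13.976/0.699) = 2.9954461
1/T1 - 1/T2 = 1/381 - 1/454 = 0.000422028744
Ea = 8.314 * 2.9954461 / 0.000422028744
Ea = 59011 J/mol


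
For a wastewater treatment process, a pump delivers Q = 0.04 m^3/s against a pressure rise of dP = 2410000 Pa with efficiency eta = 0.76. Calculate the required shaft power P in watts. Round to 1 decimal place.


P = Q * dP / eta
P = 0.04 * 2410000 / 0.76
P = 96400.0 / 0.76
P = 126842.1 W


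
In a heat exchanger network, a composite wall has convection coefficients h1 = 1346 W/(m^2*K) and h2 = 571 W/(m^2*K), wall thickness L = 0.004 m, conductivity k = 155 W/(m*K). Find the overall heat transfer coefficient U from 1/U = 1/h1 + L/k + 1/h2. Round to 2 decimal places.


1/U = 1/h1 + L/k + 1/h2
1/U = 1/1346 + 0.004/155 + 1/571
1/U = 0.0007429421 + 2.58065e-05 + 0.0017513135
1/U = 0.0025200621
U = 396.82 W/(m^2*K)


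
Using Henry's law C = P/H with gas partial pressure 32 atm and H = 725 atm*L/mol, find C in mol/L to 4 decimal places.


C = P / H
C = 32 / 725
C = 0.0441 mol/L


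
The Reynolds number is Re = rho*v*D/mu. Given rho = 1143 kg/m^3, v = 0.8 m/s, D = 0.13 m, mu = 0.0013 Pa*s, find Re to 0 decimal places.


Re = rho * v * D / mu
Re = 1143 * 0.8 * 0.13 / 0.0013
Re = 118.872 / 0.0013
Re = 91440


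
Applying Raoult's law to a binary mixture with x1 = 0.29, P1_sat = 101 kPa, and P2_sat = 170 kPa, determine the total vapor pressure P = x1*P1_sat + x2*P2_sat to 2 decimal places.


P = x1*P1_sat + x2*P2_sat
x2 = 1 - x1 = 1 - 0.29 = 0.71
P = 0.29*101 + 0.71*170
P = 29.29 + 120.7
P = 149.99 kPa


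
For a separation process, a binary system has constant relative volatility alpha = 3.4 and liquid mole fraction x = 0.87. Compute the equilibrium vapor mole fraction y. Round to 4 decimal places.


y = alpha*x / (1 + (alpha-1)*x)
y = 3.4*0.87 / (1 + (3.4-1)*0.87)
y = 2.958 / (1 + 2.088)
y = 2.958 / 3.088
y = 0.9579


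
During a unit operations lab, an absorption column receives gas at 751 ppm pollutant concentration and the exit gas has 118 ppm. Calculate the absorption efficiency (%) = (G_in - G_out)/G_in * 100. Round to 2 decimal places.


Efficiency = (G_in - G_out) / G_in * 100%
Efficiency = (751 - 118) / 751 * 100
Efficiency = 633 / 751 * 100
Efficiency = 84.29%


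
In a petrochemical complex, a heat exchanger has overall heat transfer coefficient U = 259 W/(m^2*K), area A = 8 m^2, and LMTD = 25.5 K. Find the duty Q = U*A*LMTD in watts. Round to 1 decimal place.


Q = U * A * LMTD
Q = 259 * 8 * 25.5
Q = 52836.0 W


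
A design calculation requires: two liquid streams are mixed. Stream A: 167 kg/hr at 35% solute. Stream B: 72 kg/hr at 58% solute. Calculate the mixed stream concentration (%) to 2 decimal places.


Mass balance on solute: F1*x1 + F2*x2 = F3*x3
F3 = F1 + F2 = 167 + 72 = 239 kg/hr
x3 = (F1*x1 + F2*x2)/F3
x3 = (167*0.35 + 72*0.58) / 239
x3 = 41.93%


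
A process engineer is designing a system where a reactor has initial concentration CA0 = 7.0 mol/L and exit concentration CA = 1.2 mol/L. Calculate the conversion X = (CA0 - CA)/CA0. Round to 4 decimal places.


X = (CA0 - CA) / CA0
X = (7.0 - 1.2) / 7.0
X = 5.8 / 7.0
X = 0.8286


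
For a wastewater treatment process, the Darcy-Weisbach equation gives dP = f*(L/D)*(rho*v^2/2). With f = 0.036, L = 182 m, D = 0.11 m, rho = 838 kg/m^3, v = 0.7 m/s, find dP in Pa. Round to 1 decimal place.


dP = f * (L/D) * (rho*v^2/2)
dP = 0.036 * (182/0.11) * (838*0.7^2/2)
L/D = 1654.54545455
rho*v^2/2 = 838*0.49/2 = 205.31
dP = 0.036 * 1654.54545455 * 205.31
dP = 12229.0 Pa


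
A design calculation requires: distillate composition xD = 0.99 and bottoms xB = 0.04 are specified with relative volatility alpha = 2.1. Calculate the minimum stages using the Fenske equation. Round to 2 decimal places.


N_min = ln((xD*(1-xB))/(xB*(1-xD))) / ln(alpha)
Numerator inside ln: 0.9504 / 0.0004 = 2376.0
ln(2376.0) = 7.773174
ln(alpha) = ln(2.1) = 0.741937
N_min = 7.773174 / 0.741937 = 10.48


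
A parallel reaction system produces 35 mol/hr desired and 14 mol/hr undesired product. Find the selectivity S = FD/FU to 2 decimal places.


S = desired product rate / undesired product rate
S = 35 / 14
S = 2.50


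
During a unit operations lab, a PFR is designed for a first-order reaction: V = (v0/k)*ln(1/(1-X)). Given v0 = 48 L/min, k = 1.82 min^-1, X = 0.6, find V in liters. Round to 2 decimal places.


V = (v0/k) * ln(1/(1-X))
V = (48/1.82) * ln(1/(1-0.6))
V = 26.373626 * ln(2.5)
V = 26.373626 * 0.916291
V = 24.17 L


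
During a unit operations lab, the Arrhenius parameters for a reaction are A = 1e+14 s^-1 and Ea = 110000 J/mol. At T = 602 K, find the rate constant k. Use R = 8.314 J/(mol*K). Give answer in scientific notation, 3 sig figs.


k = A * exp(-Ea/(R*T))
k = 1e+14 * exp(-110000 / (8.314 * 602))
k = 1e+14 * exp(-21.977899)
k = 2.85e+04


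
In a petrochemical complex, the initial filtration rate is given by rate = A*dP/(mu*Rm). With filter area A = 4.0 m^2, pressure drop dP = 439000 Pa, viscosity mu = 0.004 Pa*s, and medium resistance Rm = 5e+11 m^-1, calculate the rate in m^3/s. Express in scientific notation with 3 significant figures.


rate = A * dP / (mu * Rm)
rate = 4.0 * 439000 / (0.004 * 5e+11)
rate = 1756000.0 / 2.000e+09
rate = 8.78e-04 m^3/s


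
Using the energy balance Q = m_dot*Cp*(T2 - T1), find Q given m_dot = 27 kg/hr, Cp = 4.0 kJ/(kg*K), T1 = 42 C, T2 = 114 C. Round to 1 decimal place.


Q = m_dot * Cp * (T2 - T1)
Q = 27 * 4.0 * (114 - 42)
Q = 27 * 4.0 * 72
Q = 7776.0 kJ/hr


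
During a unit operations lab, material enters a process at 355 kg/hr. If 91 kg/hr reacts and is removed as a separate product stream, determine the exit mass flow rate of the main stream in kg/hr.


Steady-state mass balance on the main outlet: F_out = F_in - F_removed
F_out = 355 - 91
F_out = 264 kg/hr


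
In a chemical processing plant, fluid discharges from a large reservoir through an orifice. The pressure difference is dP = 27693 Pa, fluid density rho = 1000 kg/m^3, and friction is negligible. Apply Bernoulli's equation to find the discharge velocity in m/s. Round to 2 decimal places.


v = sqrt(2*dP/rho)
v = sqrt(2*27693/1000)
v = sqrt(55.386)
v = 7.44 m/s


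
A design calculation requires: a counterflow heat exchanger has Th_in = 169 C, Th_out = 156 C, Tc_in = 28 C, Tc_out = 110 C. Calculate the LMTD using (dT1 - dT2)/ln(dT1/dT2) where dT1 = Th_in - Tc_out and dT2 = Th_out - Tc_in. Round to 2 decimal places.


dT1 = Th_in - Tc_out = 169 - 110 = 59
dT2 = Th_out - Tc_in = 156 - 28 = 128
LMTD = (dT1 - dT2) / ln(dT1/dT2)
LMTD = (59 - 128) / ln(59/128)
LMTD = 89.09 K


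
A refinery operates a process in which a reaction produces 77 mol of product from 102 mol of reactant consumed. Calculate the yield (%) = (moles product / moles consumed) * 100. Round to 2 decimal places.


Yield = (moles product / moles consumed) * 100%
Yield = (77 / 102) * 100
Yield = 0.7549 * 100
Yield = 75.49%


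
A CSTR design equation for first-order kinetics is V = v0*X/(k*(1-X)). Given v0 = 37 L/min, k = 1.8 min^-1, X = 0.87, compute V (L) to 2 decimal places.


V = v0 * X / (k * (1 - X))
V = 37 * 0.87 / (1.8 * (1 - 0.87))
V = 32.19 / (1.8 * 0.13)
V = 32.19 / 0.234
V = 137.56 L


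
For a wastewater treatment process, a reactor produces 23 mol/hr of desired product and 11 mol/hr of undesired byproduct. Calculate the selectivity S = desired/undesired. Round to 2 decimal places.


S = desired product rate / undesired product rate
S = 23 / 11
S = 2.09


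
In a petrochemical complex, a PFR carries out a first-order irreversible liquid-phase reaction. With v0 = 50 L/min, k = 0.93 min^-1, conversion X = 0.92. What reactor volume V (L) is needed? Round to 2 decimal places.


V = (v0/k) * ln(1/(1-X))
V = (50/0.93) * ln(1/(1-0.92))
V = 53.763441 * ln(12.5)
V = 53.763441 * 2.525729
V = 135.79 L


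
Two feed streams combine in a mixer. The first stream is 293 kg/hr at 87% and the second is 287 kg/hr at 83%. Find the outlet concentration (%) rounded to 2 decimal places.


Mass balance on solute: F1*x1 + F2*x2 = F3*x3
F3 = F1 + F2 = 293 + 287 = 580 kg/hr
x3 = (F1*x1 + F2*x2)/F3
x3 = (293*0.87 + 287*0.83) / 580
x3 = 85.02%


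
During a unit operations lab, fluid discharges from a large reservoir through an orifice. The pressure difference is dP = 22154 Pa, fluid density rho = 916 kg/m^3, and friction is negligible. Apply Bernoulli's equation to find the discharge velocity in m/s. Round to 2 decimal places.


v = sqrt(2*dP/rho)
v = sqrt(2*22154/916)
v = sqrt(48.371179)
v = 6.95 m/s


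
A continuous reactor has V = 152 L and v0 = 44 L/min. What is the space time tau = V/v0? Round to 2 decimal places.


tau = V / v0
tau = 152 / 44
tau = 3.45 min


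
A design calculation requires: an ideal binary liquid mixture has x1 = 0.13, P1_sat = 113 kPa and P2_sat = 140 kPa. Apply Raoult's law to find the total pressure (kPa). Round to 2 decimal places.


P = x1*P1_sat + x2*P2_sat
x2 = 1 - x1 = 1 - 0.13 = 0.87
P = 0.13*113 + 0.87*140
P = 14.69 + 121.8
P = 136.49 kPa


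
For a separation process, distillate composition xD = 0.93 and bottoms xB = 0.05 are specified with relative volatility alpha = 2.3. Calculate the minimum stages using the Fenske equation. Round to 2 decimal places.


N_min = ln((xD*(1-xB))/(xB*(1-xD))) / ln(alpha)
Numerator inside ln: 0.8835 / 0.0035 = 252.428571
ln(252.428571) = 5.531128
ln(alpha) = ln(2.3) = 0.832909
N_min = 5.531128 / 0.832909 = 6.64


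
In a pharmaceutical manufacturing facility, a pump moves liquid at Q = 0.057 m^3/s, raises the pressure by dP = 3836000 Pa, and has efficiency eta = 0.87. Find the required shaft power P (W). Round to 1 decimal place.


P = Q * dP / eta
P = 0.057 * 3836000 / 0.87
P = 218652.0 / 0.87
P = 251324.1 W


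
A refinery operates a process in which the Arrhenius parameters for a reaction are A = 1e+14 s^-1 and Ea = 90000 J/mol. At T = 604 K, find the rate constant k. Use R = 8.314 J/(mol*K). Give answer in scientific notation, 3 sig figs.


k = A * exp(-Ea/(R*T))
k = 1e+14 * exp(-90000 / (8.314 * 604))
k = 1e+14 * exp(-17.922375)
k = 1.65e+06


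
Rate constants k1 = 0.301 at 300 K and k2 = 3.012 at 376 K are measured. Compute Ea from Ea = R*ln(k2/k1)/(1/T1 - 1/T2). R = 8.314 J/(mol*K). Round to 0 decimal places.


Ea = R * ln(k2/k1) / (1/T1 - 1/T2)
ln(k2/k1) = ln(3.012/0.301) = 2.3032493
1/T1 - 1/T2 = 1/300 - 1/376 = 0.000673758865
Ea = 8.314 * 2.3032493 / 0.000673758865
Ea = 28421 J/mol


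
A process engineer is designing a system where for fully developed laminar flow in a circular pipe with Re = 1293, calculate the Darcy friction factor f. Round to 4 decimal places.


f = 64 / Re
f = 64 / 1293
f = 0.0495


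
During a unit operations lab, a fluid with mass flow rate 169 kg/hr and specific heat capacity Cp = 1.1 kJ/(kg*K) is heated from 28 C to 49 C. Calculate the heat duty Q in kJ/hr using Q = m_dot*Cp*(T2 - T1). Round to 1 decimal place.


Q = m_dot * Cp * (T2 - T1)
Q = 169 * 1.1 * (49 - 28)
Q = 169 * 1.1 * 21
Q = 3903.9 kJ/hr


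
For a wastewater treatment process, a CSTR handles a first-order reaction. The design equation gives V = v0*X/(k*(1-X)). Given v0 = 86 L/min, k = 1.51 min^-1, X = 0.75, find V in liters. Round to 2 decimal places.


V = v0 * X / (k * (1 - X))
V = 86 * 0.75 / (1.51 * (1 - 0.75))
V = 64.5 / (1.51 * 0.25)
V = 64.5 / 0.3775
V = 170.86 L


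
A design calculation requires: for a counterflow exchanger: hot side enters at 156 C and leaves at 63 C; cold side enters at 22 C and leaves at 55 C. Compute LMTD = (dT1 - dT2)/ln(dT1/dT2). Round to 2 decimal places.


dT1 = Th_in - Tc_out = 156 - 55 = 101
dT2 = Th_out - Tc_in = 63 - 22 = 41
LMTD = (dT1 - dT2) / ln(dT1/dT2)
LMTD = (101 - 41) / ln(101/41)
LMTD = 66.55 K


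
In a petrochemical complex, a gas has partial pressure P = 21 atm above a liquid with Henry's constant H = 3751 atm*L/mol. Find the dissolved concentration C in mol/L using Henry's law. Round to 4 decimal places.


C = P / H
C = 21 / 3751
C = 0.0056 mol/L


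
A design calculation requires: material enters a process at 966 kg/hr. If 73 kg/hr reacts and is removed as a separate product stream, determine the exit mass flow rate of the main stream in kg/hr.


Steady-state mass balance on the main outlet: F_out = F_in - F_removed
F_out = 966 - 73
F_out = 893 kg/hr


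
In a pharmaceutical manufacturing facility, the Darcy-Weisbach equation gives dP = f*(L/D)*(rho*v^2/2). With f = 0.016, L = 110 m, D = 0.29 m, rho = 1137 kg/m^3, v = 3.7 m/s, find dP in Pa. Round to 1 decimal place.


dP = f * (L/D) * (rho*v^2/2)
dP = 0.016 * (110/0.29) * (1137*3.7^2/2)
L/D = 379.31034483
rho*v^2/2 = 1137*13.69/2 = 7782.765
dP = 0.016 * 379.31034483 * 7782.765
dP = 47233.3 Pa


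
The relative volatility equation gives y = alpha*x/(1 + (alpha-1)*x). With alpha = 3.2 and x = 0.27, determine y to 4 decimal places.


y = alpha*x / (1 + (alpha-1)*x)
y = 3.2*0.27 / (1 + (3.2-1)*0.27)
y = 0.864 / (1 + 0.594)
y = 0.864 / 1.594
y = 0.5420


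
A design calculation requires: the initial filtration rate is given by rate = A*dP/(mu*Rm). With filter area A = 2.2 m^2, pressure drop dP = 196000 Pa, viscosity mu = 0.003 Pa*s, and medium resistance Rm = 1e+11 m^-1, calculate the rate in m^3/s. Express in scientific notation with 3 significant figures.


rate = A * dP / (mu * Rm)
rate = 2.2 * 196000 / (0.003 * 1e+11)
rate = 431200.0 / 3.000e+08
rate = 1.44e-03 m^3/s


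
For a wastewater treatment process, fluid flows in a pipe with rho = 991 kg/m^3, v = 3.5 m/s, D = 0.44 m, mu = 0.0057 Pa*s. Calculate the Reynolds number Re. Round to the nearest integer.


Re = rho * v * D / mu
Re = 991 * 3.5 * 0.44 / 0.0057
Re = 1526.14 / 0.0057
Re = 267744


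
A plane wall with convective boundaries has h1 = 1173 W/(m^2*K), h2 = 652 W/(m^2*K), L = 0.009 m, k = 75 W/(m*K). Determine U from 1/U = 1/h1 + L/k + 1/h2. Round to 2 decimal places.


1/U = 1/h1 + L/k + 1/h2
1/U = 1/1173 + 0.009/75 + 1/652
1/U = 0.0008525149 + 0.00012 + 0.0015337423
1/U = 0.0025062572
U = 399.00 W/(m^2*K)


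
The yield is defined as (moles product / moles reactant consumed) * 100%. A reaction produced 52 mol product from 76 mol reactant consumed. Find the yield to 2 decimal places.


Yield = (moles product / moles consumed) * 100%
Yield = (52 / 76) * 100
Yield = 0.6842 * 100
Yield = 68.42%


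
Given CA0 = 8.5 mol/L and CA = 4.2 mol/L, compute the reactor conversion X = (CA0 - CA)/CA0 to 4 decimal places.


X = (CA0 - CA) / CA0
X = (8.5 - 4.2) / 8.5
X = 4.3 / 8.5
X = 0.5059


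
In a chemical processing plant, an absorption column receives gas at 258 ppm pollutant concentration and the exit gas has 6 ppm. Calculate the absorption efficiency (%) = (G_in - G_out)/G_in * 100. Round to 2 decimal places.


Efficiency = (G_in - G_out) / G_in * 100%
Efficiency = (258 - 6) / 258 * 100
Efficiency = 252 / 258 * 100
Efficiency = 97.67%


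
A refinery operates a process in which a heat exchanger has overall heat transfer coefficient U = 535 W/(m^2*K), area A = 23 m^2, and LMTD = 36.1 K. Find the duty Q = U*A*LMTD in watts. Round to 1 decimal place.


Q = U * A * LMTD
Q = 535 * 23 * 36.1
Q = 444210.5 W


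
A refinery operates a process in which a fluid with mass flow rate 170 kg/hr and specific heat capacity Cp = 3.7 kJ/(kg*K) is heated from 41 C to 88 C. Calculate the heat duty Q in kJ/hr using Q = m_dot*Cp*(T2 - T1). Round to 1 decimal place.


Q = m_dot * Cp * (T2 - T1)
Q = 170 * 3.7 * (88 - 41)
Q = 170 * 3.7 * 47
Q = 29563.0 kJ/hr


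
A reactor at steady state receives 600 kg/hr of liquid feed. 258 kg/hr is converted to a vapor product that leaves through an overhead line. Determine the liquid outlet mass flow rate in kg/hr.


Steady-state mass balance on the main outlet: F_out = F_in - F_removed
F_out = 600 - 258
F_out = 342 kg/hr


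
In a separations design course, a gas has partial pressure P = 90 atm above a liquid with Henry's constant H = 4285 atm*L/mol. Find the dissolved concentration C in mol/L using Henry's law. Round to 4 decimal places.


C = P / H
C = 90 / 4285
C = 0.0210 mol/L


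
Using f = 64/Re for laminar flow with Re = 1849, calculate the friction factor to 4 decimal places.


f = 64 / Re
f = 64 / 1849
f = 0.0346


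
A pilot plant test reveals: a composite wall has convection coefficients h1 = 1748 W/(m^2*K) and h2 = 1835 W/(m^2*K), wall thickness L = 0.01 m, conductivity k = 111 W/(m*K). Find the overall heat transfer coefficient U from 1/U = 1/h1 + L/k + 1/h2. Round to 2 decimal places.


1/U = 1/h1 + L/k + 1/h2
1/U = 1/1748 + 0.01/111 + 1/1835
1/U = 0.0005720824 + 9.00901e-05 + 0.0005449591
1/U = 0.0012071316
U = 828.41 W/(m^2*K)


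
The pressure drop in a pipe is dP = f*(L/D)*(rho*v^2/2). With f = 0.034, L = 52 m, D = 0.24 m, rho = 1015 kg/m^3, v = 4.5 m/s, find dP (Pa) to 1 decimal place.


dP = f * (L/D) * (rho*v^2/2)
dP = 0.034 * (52/0.24) * (1015*4.5^2/2)
L/D = 216.66666667
rho*v^2/2 = 1015*20.25/2 = 10276.875
dP = 0.034 * 216.66666667 * 10276.875
dP = 75706.3 Pa


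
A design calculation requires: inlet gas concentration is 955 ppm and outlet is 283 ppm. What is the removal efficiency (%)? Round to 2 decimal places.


Efficiency = (G_in - G_out) / G_in * 100%
Efficiency = (955 - 283) / 955 * 100
Efficiency = 672 / 955 * 100
Efficiency = 70.37%


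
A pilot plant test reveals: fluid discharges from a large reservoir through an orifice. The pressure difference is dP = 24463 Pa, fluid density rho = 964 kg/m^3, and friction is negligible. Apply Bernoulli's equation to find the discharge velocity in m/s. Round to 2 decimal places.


v = sqrt(2*dP/rho)
v = sqrt(2*24463/964)
v = sqrt(50.753112)
v = 7.12 m/s


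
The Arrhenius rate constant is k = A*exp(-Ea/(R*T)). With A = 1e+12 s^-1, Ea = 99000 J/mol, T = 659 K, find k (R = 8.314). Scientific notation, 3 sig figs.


k = A * exp(-Ea/(R*T))
k = 1e+12 * exp(-99000 / (8.314 * 659))
k = 1e+12 * exp(-18.069235)
k = 1.42e+04


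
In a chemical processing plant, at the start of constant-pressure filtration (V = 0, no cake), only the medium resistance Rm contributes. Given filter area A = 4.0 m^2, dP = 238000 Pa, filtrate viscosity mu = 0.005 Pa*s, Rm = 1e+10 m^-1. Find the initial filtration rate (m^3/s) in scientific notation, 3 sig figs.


rate = A * dP / (mu * Rm)
rate = 4.0 * 238000 / (0.005 * 1e+10)
rate = 952000.0 / 5.000e+07
rate = 1.90e-02 m^3/s


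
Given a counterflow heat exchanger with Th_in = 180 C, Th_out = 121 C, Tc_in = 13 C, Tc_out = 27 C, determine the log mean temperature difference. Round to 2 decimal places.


dT1 = Th_in - Tc_out = 180 - 27 = 153
dT2 = Th_out - Tc_in = 121 - 13 = 108
LMTD = (dT1 - dT2) / ln(dT1/dT2)
LMTD = (153 - 108) / ln(153/108)
LMTD = 129.20 K


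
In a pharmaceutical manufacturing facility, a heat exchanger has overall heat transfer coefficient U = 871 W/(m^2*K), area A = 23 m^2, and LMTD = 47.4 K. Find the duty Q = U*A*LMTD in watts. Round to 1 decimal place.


Q = U * A * LMTD
Q = 871 * 23 * 47.4
Q = 949564.2 W


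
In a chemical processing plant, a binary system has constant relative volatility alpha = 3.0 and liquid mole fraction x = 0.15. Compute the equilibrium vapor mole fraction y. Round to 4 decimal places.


y = alpha*x / (1 + (alpha-1)*x)
y = 3.0*0.15 / (1 + (3.0-1)*0.15)
y = 0.45 / (1 + 0.3)
y = 0.45 / 1.3
y = 0.3462


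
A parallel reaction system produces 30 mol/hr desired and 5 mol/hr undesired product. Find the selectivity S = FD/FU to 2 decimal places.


S = desired product rate / undesired product rate
S = 30 / 5
S = 6.00


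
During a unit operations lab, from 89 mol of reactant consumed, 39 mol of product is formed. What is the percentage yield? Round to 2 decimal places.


Yield = (moles product / moles consumed) * 100%
Yield = (39 / 89) * 100
Yield = 0.4382 * 100
Yield = 43.82%


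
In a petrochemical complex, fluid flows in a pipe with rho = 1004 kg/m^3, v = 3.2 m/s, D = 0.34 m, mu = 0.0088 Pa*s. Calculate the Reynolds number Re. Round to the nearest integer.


Re = rho * v * D / mu
Re = 1004 * 3.2 * 0.34 / 0.0088
Re = 1092.352 / 0.0088
Re = 124131


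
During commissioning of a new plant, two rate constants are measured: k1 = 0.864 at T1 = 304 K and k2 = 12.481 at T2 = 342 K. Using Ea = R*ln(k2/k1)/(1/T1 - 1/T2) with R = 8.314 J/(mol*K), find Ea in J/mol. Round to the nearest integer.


Ea = R * ln(k2/k1) / (1/T1 - 1/T2)
ln(k2/k1) = ln(12.481/0.864) = 2.67039
1/T1 - 1/T2 = 1/304 - 1/342 = 0.000365497076
Ea = 8.314 * 2.67039 / 0.000365497076
Ea = 60744 J/mol


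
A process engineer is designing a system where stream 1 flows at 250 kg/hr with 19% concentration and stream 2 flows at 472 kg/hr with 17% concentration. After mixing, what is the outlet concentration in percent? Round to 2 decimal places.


Mass balance on solute: F1*x1 + F2*x2 = F3*x3
F3 = F1 + F2 = 250 + 472 = 722 kg/hr
x3 = (F1*x1 + F2*x2)/F3
x3 = (250*0.19 + 472*0.17) / 722
x3 = 17.69%


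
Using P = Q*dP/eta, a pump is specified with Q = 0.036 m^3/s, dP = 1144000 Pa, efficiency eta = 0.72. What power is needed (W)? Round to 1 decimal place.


P = Q * dP / eta
P = 0.036 * 1144000 / 0.72
P = 41184.0 / 0.72
P = 57200.0 W


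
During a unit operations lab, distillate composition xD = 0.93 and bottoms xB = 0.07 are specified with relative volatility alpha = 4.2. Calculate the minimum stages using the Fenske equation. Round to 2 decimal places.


N_min = ln((xD*(1-xB))/(xB*(1-xD))) / ln(alpha)
Numerator inside ln: 0.8649 / 0.0049 = 176.510204
ln(176.510204) = 5.173379
ln(alpha) = ln(4.2) = 1.435085
N_min = 5.173379 / 1.435085 = 3.60


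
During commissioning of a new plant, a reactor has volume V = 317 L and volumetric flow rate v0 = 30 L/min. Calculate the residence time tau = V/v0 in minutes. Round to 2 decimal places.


tau = V / v0
tau = 317 / 30
tau = 10.57 min


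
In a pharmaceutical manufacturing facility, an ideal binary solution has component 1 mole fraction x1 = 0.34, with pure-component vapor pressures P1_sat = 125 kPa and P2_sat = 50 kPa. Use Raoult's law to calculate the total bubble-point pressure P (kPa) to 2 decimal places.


P = x1*P1_sat + x2*P2_sat
x2 = 1 - x1 = 1 - 0.34 = 0.66
P = 0.34*125 + 0.66*50
P = 42.5 + 33.0
P = 75.50 kPa


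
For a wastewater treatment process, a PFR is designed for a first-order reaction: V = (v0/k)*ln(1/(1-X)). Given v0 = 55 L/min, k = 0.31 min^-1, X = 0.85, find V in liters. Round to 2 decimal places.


V = (v0/k) * ln(1/(1-X))
V = (55/0.31) * ln(1/(1-0.85))
V = 177.419355 * ln(6.666667)
V = 177.419355 * 1.89712
V = 336.59 L


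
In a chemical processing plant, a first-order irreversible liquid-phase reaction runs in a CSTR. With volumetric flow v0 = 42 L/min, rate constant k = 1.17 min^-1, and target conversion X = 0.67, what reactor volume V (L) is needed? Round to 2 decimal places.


V = v0 * X / (k * (1 - X))
V = 42 * 0.67 / (1.17 * (1 - 0.67))
V = 28.14 / (1.17 * 0.33)
V = 28.14 / 0.3861
V = 72.88 L


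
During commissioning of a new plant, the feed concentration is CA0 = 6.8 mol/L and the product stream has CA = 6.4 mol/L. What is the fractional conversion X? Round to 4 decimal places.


X = (CA0 - CA) / CA0
X = (6.8 - 6.4) / 6.8
X = 0.4 / 6.8
X = 0.0588


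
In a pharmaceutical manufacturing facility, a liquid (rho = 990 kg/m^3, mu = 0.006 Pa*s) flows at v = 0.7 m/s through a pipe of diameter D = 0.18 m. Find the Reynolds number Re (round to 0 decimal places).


Re = rho * v * D / mu
Re = 990 * 0.7 * 0.18 / 0.006
Re = 124.74 / 0.006
Re = 20790


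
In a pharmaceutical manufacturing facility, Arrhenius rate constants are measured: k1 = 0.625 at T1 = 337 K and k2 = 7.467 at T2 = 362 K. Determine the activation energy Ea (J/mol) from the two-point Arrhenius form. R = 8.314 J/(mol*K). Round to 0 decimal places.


Ea = R * ln(k2/k1) / (1/T1 - 1/T2)
ln(k2/k1) = ln(7.467/0.625) = 2.4804969
1/T1 - 1/T2 = 1/337 - 1/362 = 0.000204928111
Ea = 8.314 * 2.4804969 / 0.000204928111
Ea = 100635 J/mol


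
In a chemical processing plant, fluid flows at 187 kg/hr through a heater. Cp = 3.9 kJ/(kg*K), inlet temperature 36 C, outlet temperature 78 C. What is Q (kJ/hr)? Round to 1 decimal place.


Q = m_dot * Cp * (T2 - T1)
Q = 187 * 3.9 * (78 - 36)
Q = 187 * 3.9 * 42
Q = 30630.6 kJ/hr


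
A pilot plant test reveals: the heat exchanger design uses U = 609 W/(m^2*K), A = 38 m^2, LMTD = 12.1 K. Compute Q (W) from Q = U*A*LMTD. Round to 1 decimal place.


Q = U * A * LMTD
Q = 609 * 38 * 12.1
Q = 280018.2 W


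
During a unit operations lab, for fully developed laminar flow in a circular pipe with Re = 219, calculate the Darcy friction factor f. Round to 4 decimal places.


f = 64 / Re
f = 64 / 219
f = 0.2922


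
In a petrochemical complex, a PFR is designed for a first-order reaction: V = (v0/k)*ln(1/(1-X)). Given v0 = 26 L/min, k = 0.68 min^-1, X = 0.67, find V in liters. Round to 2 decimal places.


V = (v0/k) * ln(1/(1-X))
V = (26/0.68) * ln(1/(1-0.67))
V = 38.235294 * ln(3.030303)
V = 38.235294 * 1.108663
V = 42.39 L
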